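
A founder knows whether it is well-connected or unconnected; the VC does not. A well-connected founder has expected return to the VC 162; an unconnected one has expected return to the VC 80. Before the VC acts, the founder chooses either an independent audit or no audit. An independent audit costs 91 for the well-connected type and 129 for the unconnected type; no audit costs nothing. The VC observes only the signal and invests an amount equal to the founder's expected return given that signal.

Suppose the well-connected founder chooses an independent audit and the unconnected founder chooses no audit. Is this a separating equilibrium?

If types separate, audit earns payment 162 and no audit earns 80.
Well-connected: audit gives 162 − 91 = 71; no audit gives 80 − 0 = 80. Would deviate. ✗
Unconnected: no audit gives 80 − 0 = 80; audit gives 162 − 129 = 33. No deviation. ✓

No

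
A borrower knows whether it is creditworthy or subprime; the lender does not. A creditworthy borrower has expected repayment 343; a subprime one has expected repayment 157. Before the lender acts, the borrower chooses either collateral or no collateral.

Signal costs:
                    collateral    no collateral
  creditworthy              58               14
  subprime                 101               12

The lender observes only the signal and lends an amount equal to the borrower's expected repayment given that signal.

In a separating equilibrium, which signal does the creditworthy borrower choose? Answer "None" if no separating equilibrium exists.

None

Try creditworthy → collateral, subprime → no collateral:
  Under separation the lender infers type exactly: collateral → creditworthy (pays 343), no collateral → subprime (pays 157).
  Creditworthy: collateral gives 343 − 58 = 285; no collateral gives 157 − 14 = 143. No deviation. ✓
  Subprime: no collateral gives 157 − 12 = 145; collateral gives 343 − 101 = 242. Would deviate. ✗
Try creditworthy → no collateral, subprime → collateral:
  Under separation the lender infers type exactly: no collateral → creditworthy (pays 343), collateral → subprime (pays 157).
  Creditworthy: no collateral gives 343 − 14 = 329; collateral gives 157 − 58 = 99. No deviation. ✓
  Subprime: collateral gives 157 − 101 = 56; no collateral gives 343 − 12 = 331. Would deviate. ✗
Neither assignment is incentive-compatible.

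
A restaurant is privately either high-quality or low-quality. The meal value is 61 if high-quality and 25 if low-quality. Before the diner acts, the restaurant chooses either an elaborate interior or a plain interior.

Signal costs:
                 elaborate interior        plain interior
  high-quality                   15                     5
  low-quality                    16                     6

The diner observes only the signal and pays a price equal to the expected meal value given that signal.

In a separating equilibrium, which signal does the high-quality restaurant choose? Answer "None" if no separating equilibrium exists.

None

Try high-quality → elaborate interior, low-quality → plain interior:
  If types separate, elaborate interior earns payment 61 and plain interior earns 25.
  High-quality: elaborate interior gives 61 − 15 = 46; plain interior gives 25 − 5 = 20. No deviation. ✓
  Low-quality: plain interior gives 25 − 6 = 19; elaborate interior gives 61 − 16 = 45. Would deviate. ✗
Try high-quality → plain interior, low-quality → elaborate interior:
  If types separate, plain interior earns payment 61 and elaborate interior earns 25.
  High-quality: plain interior gives 61 − 5 = 56; elaborate interior gives 25 − 15 = 10. No deviation. ✓
  Low-quality: elaborate interior gives 25 − 16 = 9; plain interior gives 61 − 6 = 55. Would deviate. ✗
Neither assignment is incentive-compatible.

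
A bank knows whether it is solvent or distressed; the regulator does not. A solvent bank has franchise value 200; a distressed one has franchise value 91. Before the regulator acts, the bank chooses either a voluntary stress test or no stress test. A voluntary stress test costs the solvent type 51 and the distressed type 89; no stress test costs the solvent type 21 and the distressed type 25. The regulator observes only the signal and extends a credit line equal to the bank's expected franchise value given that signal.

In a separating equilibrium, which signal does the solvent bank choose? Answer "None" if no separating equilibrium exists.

Try solvent → stress test, distressed → no stress test:
  If types separate, stress test earns payment 200 and no stress test earns 91.
  Solvent: stress test gives 200 − 51 = 149; no stress test gives 91 − 21 = 70. No deviation. ✓
  Distressed: no stress test gives 91 − 25 = 66; stress test gives 200 − 89 = 111. Would deviate. ✗
Try solvent → no stress test, distressed → stress test:
  If types separate, no stress test earns payment 200 and stress test earns 91.
  Solvent: no stress test gives 200 − 21 = 179; stress test gives 91 − 51 = 40. No deviation. ✓
  Distressed: stress test gives 91 − 89 = 2; no stress test gives 200 − 25 = 175. Would deviate. ✗
Neither assignment is incentive-compatible.

None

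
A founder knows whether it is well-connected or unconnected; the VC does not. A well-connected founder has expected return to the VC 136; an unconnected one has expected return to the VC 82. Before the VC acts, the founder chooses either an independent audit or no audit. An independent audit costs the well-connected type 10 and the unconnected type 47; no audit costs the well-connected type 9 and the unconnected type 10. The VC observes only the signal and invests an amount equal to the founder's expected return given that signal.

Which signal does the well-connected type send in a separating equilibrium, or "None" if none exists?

Try well-connected → audit, unconnected → no audit:
  If types separate, audit earns payment 136 and no audit earns 82.
  Well-connected: audit gives 136 − 10 = 126; no audit gives 82 − 9 = 73. No deviation. ✓
  Unconnected: no audit gives 82 − 10 = 72; audit gives 136 − 47 = 89. Would deviate. ✗
Try well-connected → no audit, unconnected → audit:
  If types separate, no audit earns payment 136 and audit earns 82.
  Well-connected: no audit gives 136 − 9 = 127; audit gives 82 − 10 = 72. No deviation. ✓
  Unconnected: audit gives 82 − 47 = 35; no audit gives 136 − 10 = 126. Would deviate. ✗
Neither assignment is incentive-compatible.

None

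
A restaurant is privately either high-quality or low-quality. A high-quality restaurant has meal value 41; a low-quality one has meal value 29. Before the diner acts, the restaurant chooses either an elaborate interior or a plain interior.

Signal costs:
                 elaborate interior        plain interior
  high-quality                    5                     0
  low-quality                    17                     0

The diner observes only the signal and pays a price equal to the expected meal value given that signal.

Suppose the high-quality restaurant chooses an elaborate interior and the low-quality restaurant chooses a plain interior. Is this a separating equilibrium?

Yes

Under separation the diner infers type exactly: elaborate interior → high-quality (pays 41), plain interior → low-quality (pays 29).
High-quality: elaborate interior gives 41 − 5 = 36; plain interior gives 29 − 0 = 29. No deviation. ✓
Low-quality: plain interior gives 29 − 0 = 29; elaborate interior gives 41 − 17 = 24. No deviation. ✓
Both incentive constraints hold.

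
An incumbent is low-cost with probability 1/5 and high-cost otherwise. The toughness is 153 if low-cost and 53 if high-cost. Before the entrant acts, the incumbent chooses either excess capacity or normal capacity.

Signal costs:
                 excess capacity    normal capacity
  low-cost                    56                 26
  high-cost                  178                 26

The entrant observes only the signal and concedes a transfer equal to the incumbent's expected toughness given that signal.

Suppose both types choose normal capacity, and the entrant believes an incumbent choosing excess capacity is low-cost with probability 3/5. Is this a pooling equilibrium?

No

At the pooled signal (normal capacity) the entrant holds the prior 1/5 and pays 1/5·153 + 4/5·53 = 73. Off-path (excess capacity) belief 3/5 gives 3/5·153 + 2/5·53 = 113.
Low-cost: normal capacity gives 73 − 26 = 47; excess capacity gives 113 − 56 = 57. Deviates. ✗
High-cost: normal capacity gives 73 − 26 = 47; excess capacity gives 113 − 178 = -65. Stays. ✓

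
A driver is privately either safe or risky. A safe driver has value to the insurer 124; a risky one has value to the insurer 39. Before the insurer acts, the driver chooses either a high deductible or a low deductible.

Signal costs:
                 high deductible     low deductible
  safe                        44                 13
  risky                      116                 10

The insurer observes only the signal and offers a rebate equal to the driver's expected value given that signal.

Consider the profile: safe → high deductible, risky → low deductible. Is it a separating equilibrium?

If types separate, high deductible earns payment 124 and low deductible earns 39.
Safe: high deductible gives 124 − 44 = 80; low deductible gives 39 − 13 = 26. No deviation. ✓
Risky: low deductible gives 39 − 10 = 29; high deductible gives 124 − 116 = 8. No deviation. ✓
Neither type gains from mimicking the other.

Yes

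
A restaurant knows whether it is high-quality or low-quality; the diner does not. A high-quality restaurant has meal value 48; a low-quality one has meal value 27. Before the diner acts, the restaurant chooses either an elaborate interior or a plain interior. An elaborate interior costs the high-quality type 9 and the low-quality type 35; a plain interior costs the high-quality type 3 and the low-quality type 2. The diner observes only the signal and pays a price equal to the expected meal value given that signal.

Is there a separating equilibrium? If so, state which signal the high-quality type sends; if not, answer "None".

elaborate interior

Try high-quality → elaborate interior, low-quality → plain interior:
  If types separate, elaborate interior earns payment 48 and plain interior earns 27.
  High-quality: elaborate interior gives 48 − 9 = 39; plain interior gives 27 − 3 = 24. No deviation. ✓
  Low-quality: plain interior gives 27 − 2 = 25; elaborate interior gives 48 − 35 = 13. No deviation. ✓
Both hold — the high-quality type sends elaborate interior.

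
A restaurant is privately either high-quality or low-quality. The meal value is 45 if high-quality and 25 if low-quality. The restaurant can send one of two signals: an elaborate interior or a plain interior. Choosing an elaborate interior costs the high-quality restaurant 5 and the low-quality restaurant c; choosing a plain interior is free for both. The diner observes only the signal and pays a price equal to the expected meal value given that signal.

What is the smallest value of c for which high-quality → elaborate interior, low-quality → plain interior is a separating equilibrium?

20

Under separation: elaborate interior → high-quality (pays 45); plain interior → low-quality (pays 25).
High-quality: 45 − 5 = 40 ≥ 25 − 0 = 25. Holds regardless of c. ✓
Low-quality: 25 − 0 ≥ 45 − c, so c ≥ 45 − 25 = 20.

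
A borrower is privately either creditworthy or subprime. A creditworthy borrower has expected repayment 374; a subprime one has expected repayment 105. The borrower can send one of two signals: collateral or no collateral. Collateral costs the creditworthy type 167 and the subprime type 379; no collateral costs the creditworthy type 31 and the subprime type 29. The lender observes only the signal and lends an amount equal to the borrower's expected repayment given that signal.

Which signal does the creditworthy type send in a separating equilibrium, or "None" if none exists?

collateral

Try creditworthy → collateral, subprime → no collateral:
  Under separation the lender infers type exactly: collateral → creditworthy (pays 374), no collateral → subprime (pays 105).
  Creditworthy: collateral gives 374 − 167 = 207; no collateral gives 105 − 31 = 74. No deviation. ✓
  Subprime: no collateral gives 105 − 29 = 76; collateral gives 374 − 379 = -5. No deviation. ✓
Both hold — the creditworthy type sends collateral.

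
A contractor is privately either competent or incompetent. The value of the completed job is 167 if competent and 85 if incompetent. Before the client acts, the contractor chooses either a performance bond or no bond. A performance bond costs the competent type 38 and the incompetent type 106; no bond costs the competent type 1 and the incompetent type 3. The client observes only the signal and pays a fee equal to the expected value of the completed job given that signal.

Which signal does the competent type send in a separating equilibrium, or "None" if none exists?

bond

Try competent → bond, incompetent → no bond:
  If types separate, bond earns payment 167 and no bond earns 85.
  Competent: bond gives 167 − 38 = 129; no bond gives 85 − 1 = 84. No deviation. ✓
  Incompetent: no bond gives 85 − 3 = 82; bond gives 167 − 106 = 61. No deviation. ✓
Both hold — the competent type sends bond.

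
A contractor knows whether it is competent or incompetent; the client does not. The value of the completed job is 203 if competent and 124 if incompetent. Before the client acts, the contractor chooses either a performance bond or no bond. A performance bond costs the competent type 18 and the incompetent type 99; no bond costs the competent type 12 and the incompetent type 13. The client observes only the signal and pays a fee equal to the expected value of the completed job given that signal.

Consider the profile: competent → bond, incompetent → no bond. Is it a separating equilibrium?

Under separation the client infers type exactly: bond → competent (pays 203), no bond → incompetent (pays 124).
Competent: bond gives 203 − 18 = 185; no bond gives 124 − 12 = 112. No deviation. ✓
Incompetent: no bond gives 124 − 13 = 111; bond gives 203 − 99 = 104. No deviation. ✓
Neither type gains from mimicking the other.

Yes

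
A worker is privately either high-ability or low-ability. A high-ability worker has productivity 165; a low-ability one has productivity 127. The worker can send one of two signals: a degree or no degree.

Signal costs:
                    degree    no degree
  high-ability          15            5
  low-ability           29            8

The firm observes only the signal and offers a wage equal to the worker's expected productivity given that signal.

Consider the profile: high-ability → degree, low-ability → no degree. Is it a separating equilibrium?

Under separation the firm infers type exactly: degree → high-ability (pays 165), no degree → low-ability (pays 127).
High-ability: degree gives 165 − 15 = 150; no degree gives 127 − 5 = 122. No deviation. ✓
Low-ability: no degree gives 127 − 8 = 119; degree gives 165 − 29 = 136. Would deviate. ✗

No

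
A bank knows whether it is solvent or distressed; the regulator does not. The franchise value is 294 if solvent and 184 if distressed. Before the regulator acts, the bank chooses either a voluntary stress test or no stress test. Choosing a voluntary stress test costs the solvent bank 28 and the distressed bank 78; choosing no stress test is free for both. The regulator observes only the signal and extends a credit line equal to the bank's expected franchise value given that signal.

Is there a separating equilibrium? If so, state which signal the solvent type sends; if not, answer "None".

None

Try solvent → stress test, distressed → no stress test:
  Under separation the regulator infers type exactly: stress test → solvent (pays 294), no stress test → distressed (pays 184).
  Solvent: stress test gives 294 − 28 = 266; no stress test gives 184 − 0 = 184. No deviation. ✓
  Distressed: no stress test gives 184 − 0 = 184; stress test gives 294 − 78 = 216. Would deviate. ✗
Try solvent → no stress test, distressed → stress test:
  Under separation the regulator infers type exactly: no stress test → solvent (pays 294), stress test → distressed (pays 184).
  Solvent: no stress test gives 294 − 0 = 294; stress test gives 184 − 28 = 156. No deviation. ✓
  Distressed: stress test gives 184 − 78 = 106; no stress test gives 294 − 0 = 294. Would deviate. ✗
Neither assignment is incentive-compatible.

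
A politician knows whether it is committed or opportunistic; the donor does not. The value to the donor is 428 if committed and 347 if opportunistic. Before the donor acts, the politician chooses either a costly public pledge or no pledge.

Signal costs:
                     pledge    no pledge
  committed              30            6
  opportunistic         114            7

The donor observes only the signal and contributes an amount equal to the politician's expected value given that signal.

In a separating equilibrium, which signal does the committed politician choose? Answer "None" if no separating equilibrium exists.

pledge

Try committed → pledge, opportunistic → no pledge:
  Under separation the donor infers type exactly: pledge → committed (pays 428), no pledge → opportunistic (pays 347).
  Committed: pledge gives 428 − 30 = 398; no pledge gives 347 − 6 = 341. No deviation. ✓
  Opportunistic: no pledge gives 347 − 7 = 340; pledge gives 428 − 114 = 314. No deviation. ✓
Both hold — the committed type sends pledge.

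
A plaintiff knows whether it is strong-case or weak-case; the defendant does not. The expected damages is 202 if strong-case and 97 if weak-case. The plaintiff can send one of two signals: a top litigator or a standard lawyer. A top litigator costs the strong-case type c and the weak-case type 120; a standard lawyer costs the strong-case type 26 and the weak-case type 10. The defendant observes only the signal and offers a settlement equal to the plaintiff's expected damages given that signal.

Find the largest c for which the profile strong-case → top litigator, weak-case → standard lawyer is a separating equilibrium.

131

Under separation: top litigator → strong-case (pays 202); standard lawyer → weak-case (pays 97).
Weak-case: 97 − 10 = 87 ≥ 202 − 120 = 82. Holds regardless of c. ✓
Strong-case: 202 − c ≥ 97 − 26, so c ≤ 202 − 71 = 131.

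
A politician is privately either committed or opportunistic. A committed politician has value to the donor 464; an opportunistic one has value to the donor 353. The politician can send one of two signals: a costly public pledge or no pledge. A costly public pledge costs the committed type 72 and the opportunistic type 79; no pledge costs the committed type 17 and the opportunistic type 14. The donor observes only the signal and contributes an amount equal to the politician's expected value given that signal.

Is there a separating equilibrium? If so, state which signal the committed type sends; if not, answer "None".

None

Try committed → pledge, opportunistic → no pledge:
  If types separate, pledge earns payment 464 and no pledge earns 353.
  Committed: pledge gives 464 − 72 = 392; no pledge gives 353 − 17 = 336. No deviation. ✓
  Opportunistic: no pledge gives 353 − 14 = 339; pledge gives 464 − 79 = 385. Would deviate. ✗
Try committed → no pledge, opportunistic → pledge:
  If types separate, no pledge earns payment 464 and pledge earns 353.
  Committed: no pledge gives 464 − 17 = 447; pledge gives 353 − 72 = 281. No deviation. ✓
  Opportunistic: pledge gives 353 − 79 = 274; no pledge gives 464 − 14 = 450. Would deviate. ✗
Neither assignment is incentive-compatible.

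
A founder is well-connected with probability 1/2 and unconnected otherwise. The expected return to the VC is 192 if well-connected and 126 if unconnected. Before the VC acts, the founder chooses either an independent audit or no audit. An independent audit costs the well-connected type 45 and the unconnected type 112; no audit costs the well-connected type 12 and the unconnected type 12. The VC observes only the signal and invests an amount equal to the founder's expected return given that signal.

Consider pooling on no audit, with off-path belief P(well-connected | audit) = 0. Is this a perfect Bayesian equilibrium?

At the pooled signal (no audit) the VC holds the prior 1/2 and pays 1/2·192 + 1/2·126 = 159. Off-path (audit) belief 0 gives 0·192 + 1·126 = 126.
Well-connected: no audit gives 159 − 12 = 147; audit gives 126 − 45 = 81. Stays. ✓
Unconnected: no audit gives 159 − 12 = 147; audit gives 126 − 112 = 14. Stays. ✓

Yes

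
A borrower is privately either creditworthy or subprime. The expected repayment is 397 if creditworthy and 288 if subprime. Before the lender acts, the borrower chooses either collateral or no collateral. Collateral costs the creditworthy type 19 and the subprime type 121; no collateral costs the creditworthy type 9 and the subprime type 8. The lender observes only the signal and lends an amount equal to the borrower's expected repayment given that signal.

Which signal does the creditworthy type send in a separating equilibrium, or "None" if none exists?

Try creditworthy → collateral, subprime → no collateral:
  If types separate, collateral earns payment 397 and no collateral earns 288.
  Creditworthy: collateral gives 397 − 19 = 378; no collateral gives 288 − 9 = 279. No deviation. ✓
  Subprime: no collateral gives 288 − 8 = 280; collateral gives 397 − 121 = 276. No deviation. ✓
Both hold — the creditworthy type sends collateral.

collateral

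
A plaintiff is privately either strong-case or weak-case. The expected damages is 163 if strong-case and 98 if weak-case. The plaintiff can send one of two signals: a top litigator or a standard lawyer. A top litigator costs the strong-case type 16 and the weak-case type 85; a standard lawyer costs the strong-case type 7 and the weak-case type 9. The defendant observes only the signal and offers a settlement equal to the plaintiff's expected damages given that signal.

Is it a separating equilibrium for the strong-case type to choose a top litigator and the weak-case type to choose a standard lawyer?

Yes

If types separate, top litigator earns payment 163 and standard lawyer earns 98.
Strong-case: top litigator gives 163 − 16 = 147; standard lawyer gives 98 − 7 = 91. No deviation. ✓
Weak-case: standard lawyer gives 98 − 9 = 89; top litigator gives 163 − 85 = 78. No deviation. ✓
Neither type gains from mimicking the other.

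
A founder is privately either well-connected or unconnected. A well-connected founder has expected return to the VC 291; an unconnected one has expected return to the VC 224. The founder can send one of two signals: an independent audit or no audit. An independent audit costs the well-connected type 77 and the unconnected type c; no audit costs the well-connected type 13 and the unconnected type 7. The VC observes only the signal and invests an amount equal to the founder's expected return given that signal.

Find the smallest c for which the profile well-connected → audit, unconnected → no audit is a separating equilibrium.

74

Under separation: audit → well-connected (pays 291); no audit → unconnected (pays 224).
Well-connected: 291 − 77 = 214 ≥ 224 − 13 = 211. Holds regardless of c. ✓
Unconnected: 224 − 7 ≥ 291 − c, so c ≥ 291 − 217 = 74.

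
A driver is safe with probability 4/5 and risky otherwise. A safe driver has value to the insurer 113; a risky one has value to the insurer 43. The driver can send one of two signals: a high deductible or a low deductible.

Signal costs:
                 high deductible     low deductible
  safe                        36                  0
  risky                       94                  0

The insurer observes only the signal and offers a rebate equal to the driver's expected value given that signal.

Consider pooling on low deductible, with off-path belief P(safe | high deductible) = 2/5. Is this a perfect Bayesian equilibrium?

Yes

At the pooled signal (low deductible) the insurer holds the prior 4/5 and pays 4/5·113 + 1/5·43 = 99. Off-path (high deductible) belief 2/5 gives 2/5·113 + 3/5·43 = 71.
Safe: low deductible gives 99 − 0 = 99; high deductible gives 71 − 36 = 35. Stays. ✓
Risky: low deductible gives 99 − 0 = 99; high deductible gives 71 − 94 = -23. Stays. ✓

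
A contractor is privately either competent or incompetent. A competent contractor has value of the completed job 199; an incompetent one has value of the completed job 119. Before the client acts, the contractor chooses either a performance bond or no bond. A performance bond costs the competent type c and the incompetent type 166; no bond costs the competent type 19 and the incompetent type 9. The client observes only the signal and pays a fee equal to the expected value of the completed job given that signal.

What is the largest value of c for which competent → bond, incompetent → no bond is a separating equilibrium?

99

Under separation: bond → competent (pays 199); no bond → incompetent (pays 119).
Incompetent: 119 − 9 = 110 ≥ 199 − 166 = 33. Holds regardless of c. ✓
Competent: 199 − c ≥ 119 − 19, so c ≤ 199 − 100 = 99.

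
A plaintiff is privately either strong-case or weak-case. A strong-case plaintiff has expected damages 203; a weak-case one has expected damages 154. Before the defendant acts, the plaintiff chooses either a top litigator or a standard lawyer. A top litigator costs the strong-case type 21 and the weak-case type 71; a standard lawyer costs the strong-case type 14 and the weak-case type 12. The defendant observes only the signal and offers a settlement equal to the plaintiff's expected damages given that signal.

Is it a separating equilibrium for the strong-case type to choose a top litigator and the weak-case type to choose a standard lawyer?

If types separate, top litigator earns payment 203 and standard lawyer earns 154.
Strong-case: top litigator gives 203 − 21 = 182; standard lawyer gives 154 − 14 = 140. No deviation. ✓
Weak-case: standard lawyer gives 154 − 12 = 142; top litigator gives 203 − 71 = 132. No deviation. ✓
Neither type gains from mimicking the other.

Yes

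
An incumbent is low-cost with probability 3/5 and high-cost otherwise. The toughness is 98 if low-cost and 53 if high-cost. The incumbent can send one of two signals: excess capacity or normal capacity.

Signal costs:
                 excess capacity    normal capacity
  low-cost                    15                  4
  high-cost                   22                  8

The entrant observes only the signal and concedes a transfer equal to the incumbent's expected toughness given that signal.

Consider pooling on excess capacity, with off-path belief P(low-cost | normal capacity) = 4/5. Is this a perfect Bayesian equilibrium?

No

At the pooled signal (excess capacity) the entrant holds the prior 3/5 and pays 3/5·98 + 2/5·53 = 80. Off-path (normal capacity) belief 4/5 gives 4/5·98 + 1/5·53 = 89.
Low-cost: excess capacity gives 80 − 15 = 65; normal capacity gives 89 − 4 = 85. Deviates. ✗
High-cost: excess capacity gives 80 − 22 = 58; normal capacity gives 89 − 8 = 81. Deviates. ✗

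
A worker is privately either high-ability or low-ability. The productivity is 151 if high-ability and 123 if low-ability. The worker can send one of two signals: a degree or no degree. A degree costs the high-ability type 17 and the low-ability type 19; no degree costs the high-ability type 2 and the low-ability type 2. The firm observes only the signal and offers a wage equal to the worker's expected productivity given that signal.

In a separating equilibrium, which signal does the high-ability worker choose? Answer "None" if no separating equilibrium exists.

Try high-ability → degree, low-ability → no degree:
  If types separate, degree earns payment 151 and no degree earns 123.
  High-ability: degree gives 151 − 17 = 134; no degree gives 123 − 2 = 121. No deviation. ✓
  Low-ability: no degree gives 123 − 2 = 121; degree gives 151 − 19 = 132. Would deviate. ✗
Try high-ability → no degree, low-ability → degree:
  If types separate, no degree earns payment 151 and degree earns 123.
  High-ability: no degree gives 151 − 2 = 149; degree gives 123 − 17 = 106. No deviation. ✓
  Low-ability: degree gives 123 − 19 = 104; no degree gives 151 − 2 = 149. Would deviate. ✗
Neither assignment is incentive-compatible.

None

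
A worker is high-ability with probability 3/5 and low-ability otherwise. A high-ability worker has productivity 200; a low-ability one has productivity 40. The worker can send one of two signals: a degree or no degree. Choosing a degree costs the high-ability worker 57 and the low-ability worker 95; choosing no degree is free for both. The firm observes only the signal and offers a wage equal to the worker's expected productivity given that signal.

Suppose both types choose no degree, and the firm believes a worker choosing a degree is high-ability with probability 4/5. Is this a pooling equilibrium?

On the equilibrium path (no degree) the firm holds the prior 3/5 and pays 3/5·200 + 2/5·40 = 136. Off-path (degree) belief 4/5 gives 4/5·200 + 1/5·40 = 168.
High-ability: no degree gives 136 − 0 = 136; degree gives 168 − 57 = 111. Stays. ✓
Low-ability: no degree gives 136 − 0 = 136; degree gives 168 − 95 = 73. Stays. ✓
Beliefs are Bayes-consistent on-path and both types best-respond.

Yes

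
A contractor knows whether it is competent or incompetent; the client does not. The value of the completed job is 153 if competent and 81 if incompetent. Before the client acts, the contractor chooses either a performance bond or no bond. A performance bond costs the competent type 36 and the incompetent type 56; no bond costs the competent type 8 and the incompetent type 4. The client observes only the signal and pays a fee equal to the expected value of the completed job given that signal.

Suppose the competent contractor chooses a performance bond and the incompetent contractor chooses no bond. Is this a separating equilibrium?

No

If types separate, bond earns payment 153 and no bond earns 81.
Competent: bond gives 153 − 36 = 117; no bond gives 81 − 8 = 73. No deviation. ✓
Incompetent: no bond gives 81 − 4 = 77; bond gives 153 − 56 = 97. Would deviate. ✗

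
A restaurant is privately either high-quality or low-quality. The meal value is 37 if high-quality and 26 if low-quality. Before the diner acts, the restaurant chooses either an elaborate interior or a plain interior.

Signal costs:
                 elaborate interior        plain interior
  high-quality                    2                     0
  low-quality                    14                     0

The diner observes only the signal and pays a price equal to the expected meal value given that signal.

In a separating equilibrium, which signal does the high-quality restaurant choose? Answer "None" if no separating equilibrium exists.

Try high-quality → elaborate interior, low-quality → plain interior:
  Under separation the diner infers type exactly: elaborate interior → high-quality (pays 37), plain interior → low-quality (pays 26).
  High-quality: elaborate interior gives 37 − 2 = 35; plain interior gives 26 − 0 = 26. No deviation. ✓
  Low-quality: plain interior gives 26 − 0 = 26; elaborate interior gives 37 − 14 = 23. No deviation. ✓
Both hold — the high-quality type sends elaborate interior.

elaborate interior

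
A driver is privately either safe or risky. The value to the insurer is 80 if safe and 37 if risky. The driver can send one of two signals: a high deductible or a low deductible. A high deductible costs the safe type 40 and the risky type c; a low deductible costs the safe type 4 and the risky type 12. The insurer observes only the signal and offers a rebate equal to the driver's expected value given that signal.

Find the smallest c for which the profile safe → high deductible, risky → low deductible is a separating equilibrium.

Under separation: high deductible → safe (pays 80); low deductible → risky (pays 37).
Safe: 80 − 40 = 40 ≥ 37 − 4 = 33. Holds regardless of c. ✓
Risky: 37 − 12 ≥ 80 − c, so c ≥ 80 − 25 = 55.

55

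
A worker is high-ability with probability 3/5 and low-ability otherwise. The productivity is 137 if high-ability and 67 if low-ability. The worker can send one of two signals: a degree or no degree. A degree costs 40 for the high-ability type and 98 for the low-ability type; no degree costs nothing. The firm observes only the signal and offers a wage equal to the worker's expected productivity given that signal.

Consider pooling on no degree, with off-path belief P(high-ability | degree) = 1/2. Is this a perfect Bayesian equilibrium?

Yes

On the equilibrium path (no degree) the firm holds the prior 3/5 and pays 3/5·137 + 2/5·67 = 109. Off-path (degree) belief 1/2 gives 1/2·137 + 1/2·67 = 102.
High-ability: no degree gives 109 − 0 = 109; degree gives 102 − 40 = 62. Stays. ✓
Low-ability: no degree gives 109 − 0 = 109; degree gives 102 − 98 = 4. Stays. ✓
Beliefs are Bayes-consistent on-path and both types best-respond.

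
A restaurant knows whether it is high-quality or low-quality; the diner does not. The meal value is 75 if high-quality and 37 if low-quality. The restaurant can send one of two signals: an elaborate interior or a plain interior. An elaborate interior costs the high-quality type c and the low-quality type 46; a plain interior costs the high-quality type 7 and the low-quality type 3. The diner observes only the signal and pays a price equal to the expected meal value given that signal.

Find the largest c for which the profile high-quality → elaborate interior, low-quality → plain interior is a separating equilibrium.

45

Under separation: elaborate interior → high-quality (pays 75); plain interior → low-quality (pays 37).
Low-quality: 37 − 3 = 34 ≥ 75 − 46 = 29. Holds regardless of c. ✓
High-quality: 75 − c ≥ 37 − 7, so c ≤ 75 − 30 = 45.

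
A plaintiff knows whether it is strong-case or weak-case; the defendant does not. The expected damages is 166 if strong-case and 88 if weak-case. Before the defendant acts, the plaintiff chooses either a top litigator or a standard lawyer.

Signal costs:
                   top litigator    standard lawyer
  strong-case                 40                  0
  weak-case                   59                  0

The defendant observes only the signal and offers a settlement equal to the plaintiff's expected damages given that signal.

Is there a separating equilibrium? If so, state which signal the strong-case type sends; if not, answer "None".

Try strong-case → top litigator, weak-case → standard lawyer:
  If types separate, top litigator earns payment 166 and standard lawyer earns 88.
  Strong-case: top litigator gives 166 − 40 = 126; standard lawyer gives 88 − 0 = 88. No deviation. ✓
  Weak-case: standard lawyer gives 88 − 0 = 88; top litigator gives 166 − 59 = 107. Would deviate. ✗
Try strong-case → standard lawyer, weak-case → top litigator:
  If types separate, standard lawyer earns payment 166 and top litigator earns 88.
  Strong-case: standard lawyer gives 166 − 0 = 166; top litigator gives 88 − 40 = 48. No deviation. ✓
  Weak-case: top litigator gives 88 − 59 = 29; standard lawyer gives 166 − 0 = 166. Would deviate. ✗
Neither assignment is incentive-compatible.

None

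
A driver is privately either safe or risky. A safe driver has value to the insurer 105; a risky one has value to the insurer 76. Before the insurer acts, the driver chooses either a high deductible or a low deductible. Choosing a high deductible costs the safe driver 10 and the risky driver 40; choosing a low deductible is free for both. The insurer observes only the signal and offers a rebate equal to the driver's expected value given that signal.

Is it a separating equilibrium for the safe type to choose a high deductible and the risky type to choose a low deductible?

If types separate, high deductible earns payment 105 and low deductible earns 76.
Safe: high deductible gives 105 − 10 = 95; low deductible gives 76 − 0 = 76. No deviation. ✓
Risky: low deductible gives 76 − 0 = 76; high deductible gives 105 − 40 = 65. No deviation. ✓
Neither type gains from mimicking the other.

Yes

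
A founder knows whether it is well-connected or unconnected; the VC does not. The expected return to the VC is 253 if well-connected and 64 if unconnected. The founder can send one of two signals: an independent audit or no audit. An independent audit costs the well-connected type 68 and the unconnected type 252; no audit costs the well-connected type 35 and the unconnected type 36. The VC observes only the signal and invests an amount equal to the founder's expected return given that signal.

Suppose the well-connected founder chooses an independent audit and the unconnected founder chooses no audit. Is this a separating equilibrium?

Yes

Under separation the VC infers type exactly: audit → well-connected (pays 253), no audit → unconnected (pays 64).
Well-connected: audit gives 253 − 68 = 185; no audit gives 64 − 35 = 29. No deviation. ✓
Unconnected: no audit gives 64 − 36 = 28; audit gives 253 − 252 = 1. No deviation. ✓
Neither type gains from mimicking the other.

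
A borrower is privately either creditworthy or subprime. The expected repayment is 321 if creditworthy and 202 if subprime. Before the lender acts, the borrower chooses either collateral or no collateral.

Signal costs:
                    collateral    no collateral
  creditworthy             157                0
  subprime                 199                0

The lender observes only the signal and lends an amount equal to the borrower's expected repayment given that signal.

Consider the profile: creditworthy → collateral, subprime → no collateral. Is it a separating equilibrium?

If types separate, collateral earns payment 321 and no collateral earns 202.
Creditworthy: collateral gives 321 − 157 = 164; no collateral gives 202 − 0 = 202. Would deviate. ✗
Subprime: no collateral gives 202 − 0 = 202; collateral gives 321 − 199 = 122. No deviation. ✓

No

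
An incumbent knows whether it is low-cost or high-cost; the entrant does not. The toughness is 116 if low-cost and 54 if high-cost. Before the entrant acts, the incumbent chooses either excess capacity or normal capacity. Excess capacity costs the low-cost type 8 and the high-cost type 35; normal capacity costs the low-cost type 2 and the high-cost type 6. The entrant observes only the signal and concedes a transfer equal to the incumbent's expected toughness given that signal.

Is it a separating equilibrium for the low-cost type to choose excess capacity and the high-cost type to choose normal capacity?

If types separate, excess capacity earns payment 116 and normal capacity earns 54.
Low-cost: excess capacity gives 116 − 8 = 108; normal capacity gives 54 − 2 = 52. No deviation. ✓
High-cost: normal capacity gives 54 − 6 = 48; excess capacity gives 116 − 35 = 81. Would deviate. ✗

No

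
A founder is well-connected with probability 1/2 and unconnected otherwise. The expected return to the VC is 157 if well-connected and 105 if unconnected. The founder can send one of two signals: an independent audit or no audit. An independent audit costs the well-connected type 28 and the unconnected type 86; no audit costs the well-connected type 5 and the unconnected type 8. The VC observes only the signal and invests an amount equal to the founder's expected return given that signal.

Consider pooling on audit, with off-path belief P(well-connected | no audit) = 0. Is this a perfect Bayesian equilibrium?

At the pooled signal (audit) the VC holds the prior 1/2 and pays 1/2·157 + 1/2·105 = 131. Off-path (no audit) belief 0 gives 0·157 + 1·105 = 105.
Well-connected: audit gives 131 − 28 = 103; no audit gives 105 − 5 = 100. Stays. ✓
Unconnected: audit gives 131 − 86 = 45; no audit gives 105 − 8 = 97. Deviates. ✗

No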